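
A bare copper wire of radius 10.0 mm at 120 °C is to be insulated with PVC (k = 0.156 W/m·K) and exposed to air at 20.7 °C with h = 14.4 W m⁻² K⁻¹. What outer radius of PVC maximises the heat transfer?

For a cylinder, r_cr = k_ins/h = 0.156/14.4 = 0.0108 m = 1.08 cm

r_cr = 1.08 cm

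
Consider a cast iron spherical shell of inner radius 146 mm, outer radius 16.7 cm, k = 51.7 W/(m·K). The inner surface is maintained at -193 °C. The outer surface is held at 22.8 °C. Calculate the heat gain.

Q = 163 kW

Q = 4πk·ΔT/(1/r₁ − 1/r₂) = 4π × 51.7 × 215.8 / (1/0.146 − 1/0.167) = 1.63×10^5 W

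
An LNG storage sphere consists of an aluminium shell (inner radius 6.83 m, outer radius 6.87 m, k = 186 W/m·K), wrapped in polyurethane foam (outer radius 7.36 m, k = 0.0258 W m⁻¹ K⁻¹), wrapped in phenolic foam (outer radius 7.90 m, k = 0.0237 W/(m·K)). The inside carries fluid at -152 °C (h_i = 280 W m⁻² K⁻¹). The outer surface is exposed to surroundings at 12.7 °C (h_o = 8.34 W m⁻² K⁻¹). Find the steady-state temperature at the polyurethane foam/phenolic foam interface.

Series thermal resistances, inner to outer:
  R_conv,in = 1/(4πr²h) = 1/(4π·6.83²·280) = 6.092×10^-6 K/W
  R_aluminium = (1/6.83 − 1/6.87)/(4πk) = 8.525×10^-4/(4π·186) = 3.647×10^-7 K/W
  R_polyurethane foam = (1/6.87 − 1/7.36)/(4πk) = 0.009691/(4π·0.0258) = 0.02989 K/W
  R_phenolic foam = (1/7.36 − 1/7.90)/(4πk) = 0.009287/(4π·0.0237) = 0.03118 K/W
  R_conv,out = 1/(4πr²h) = 1/(4π·7.90²·8.34) = 1.529×10^-4 K/W
ΣR = 6.092×10^-6 + 3.647×10^-7 + 0.02989 + 0.03118 + 1.529×10^-4 = 0.06123 K/W
Q = ΔT/ΣR = (-152 °C − 12.7 °C)/0.06123 = -2690 W
From the inner boundary to the polyurethane foam/phenolic foam interface, ΣR_partial = 0.02990 K/W.
T_interface = T_in − Q·ΣR_partial = -152 °C − (-2690)(0.02990) = -71.6 °C

T = -71.6 °C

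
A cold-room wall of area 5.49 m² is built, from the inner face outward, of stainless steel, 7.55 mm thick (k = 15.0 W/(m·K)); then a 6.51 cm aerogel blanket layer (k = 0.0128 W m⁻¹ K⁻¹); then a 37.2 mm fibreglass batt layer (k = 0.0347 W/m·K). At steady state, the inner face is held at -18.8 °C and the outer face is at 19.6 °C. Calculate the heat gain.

Q = 34.2 W

Series thermal resistances, inner to outer:
  R_stainless steel = L/(kA) = 0.00755/(15.0·5.49) = 9.168×10^-5 K/W
  R_aerogel blanket = L/(kA) = 0.0651/(0.0128·5.49) = 0.9264 K/W
  R_fibreglass batt = L/(kA) = 0.0372/(0.0347·5.49) = 0.1953 K/W
ΣR = 9.168×10^-5 + 0.9264 + 0.1953 = 1.122 K/W
Q = ΔT/ΣR = (-18.8 °C − 19.6 °C)/1.122 = -34.2 W
(Negative Q ⇒ heat flows inward; heat gain = 34.2 W.)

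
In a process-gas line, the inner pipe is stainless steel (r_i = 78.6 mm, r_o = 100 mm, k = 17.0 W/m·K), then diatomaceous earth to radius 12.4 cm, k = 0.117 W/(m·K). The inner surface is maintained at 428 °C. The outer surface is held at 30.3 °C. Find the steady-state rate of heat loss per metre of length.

Treat each layer as a resistance in series:
  R'_stainless steel = ln(0.100/0.0786)/(2πk) = 0.2408/(2π·17.0) = 0.002254 m·K/W
  R'_diatomaceous earth = ln(0.124/0.100)/(2πk) = 0.2151/(2π·0.117) = 0.2926 m·K/W
ΣR = 0.002254 + 0.2926 = 0.2949 m·K/W
Q' = ΔT/ΣR = (428 °C − 30.3 °C)/0.2949 = 1350 W/m

Q' = 1350 W/m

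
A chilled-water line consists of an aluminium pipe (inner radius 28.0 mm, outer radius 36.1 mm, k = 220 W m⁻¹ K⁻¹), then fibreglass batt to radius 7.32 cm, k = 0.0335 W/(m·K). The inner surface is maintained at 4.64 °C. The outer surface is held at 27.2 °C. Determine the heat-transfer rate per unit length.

Resistance network (inner→outer):
  R'_aluminium = ln(0.0361/0.0280)/(2πk) = 0.2541/(2π·220) = 1.838×10^-4 m·K/W
  R'_fibreglass batt = ln(0.0732/0.0361)/(2πk) = 0.7069/(2π·0.0335) = 3.358 m·K/W
ΣR = 1.838×10^-4 + 3.358 = 3.358 m·K/W
Q' = ΔT/ΣR = (4.64 °C − 27.2 °C)/3.358 = -6.72 W/m
(Negative Q' ⇒ heat flows inward; heat gain = 6.72 W/m.)

Q' = 6.72 W/m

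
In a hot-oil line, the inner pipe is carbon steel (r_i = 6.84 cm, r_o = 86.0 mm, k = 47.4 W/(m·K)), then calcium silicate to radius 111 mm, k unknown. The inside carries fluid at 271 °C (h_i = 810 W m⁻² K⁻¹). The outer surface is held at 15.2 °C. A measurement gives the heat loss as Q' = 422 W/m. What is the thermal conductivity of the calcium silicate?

ΣR = ΔT/Q' = |271 − 15.2|/422 = 0.6062 m·K/W
Known resistances:
  R'_conv,in = 1/(2πr h) = 1/(2π·0.0684·810) = 0.002873 m·K/W
  R'_carbon steel = ln(0.0860/0.0684)/(2πk) = 0.2290/(2π·47.4) = 7.688×10^-4 m·K/W
R_calcium silicate = ΣR − ΣR_known = 0.6062 − 0.003642 = 0.6026 m·K/W
ln(r₂/r₁)/(2πk) = 0.6026 ⇒ k = 0.2552/(2π·0.6026) = 0.0674 W/m·K

k = 0.0674 W/m·K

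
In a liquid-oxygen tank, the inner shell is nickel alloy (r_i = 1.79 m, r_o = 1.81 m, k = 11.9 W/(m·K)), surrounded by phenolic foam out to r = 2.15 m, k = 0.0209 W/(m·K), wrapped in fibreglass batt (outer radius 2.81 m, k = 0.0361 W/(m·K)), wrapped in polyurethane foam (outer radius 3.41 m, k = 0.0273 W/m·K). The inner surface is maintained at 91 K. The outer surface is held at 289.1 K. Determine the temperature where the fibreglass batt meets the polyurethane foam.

Series thermal resistances, inner to outer:
  R_nickel alloy = (1/1.79 − 1/1.81)/(4πk) = 0.006173/(4π·11.9) = 4.128×10^-5 K/W
  R_phenolic foam = (1/1.81 − 1/2.15)/(4πk) = 0.08737/(4π·0.0209) = 0.3327 K/W
  R_fibreglass batt = (1/2.15 − 1/2.81)/(4πk) = 0.1092/(4π·0.0361) = 0.2408 K/W
  R_polyurethane foam = (1/2.81 − 1/3.41)/(4πk) = 0.06262/(4π·0.0273) = 0.1825 K/W
ΣR = 4.128×10^-5 + 0.3327 + 0.2408 + 0.1825 = 0.7560 K/W
Q = ΔT/ΣR = (91 K − 289.1 K)/0.7560 = -262.0 W
From the inner boundary to the fibreglass batt/polyurethane foam interface, ΣR_partial = 0.5735 K/W.
T_interface = T_in − Q·ΣR_partial = 91 K − (-262.0)(0.5735) = 241.3 K

T = 241.3 K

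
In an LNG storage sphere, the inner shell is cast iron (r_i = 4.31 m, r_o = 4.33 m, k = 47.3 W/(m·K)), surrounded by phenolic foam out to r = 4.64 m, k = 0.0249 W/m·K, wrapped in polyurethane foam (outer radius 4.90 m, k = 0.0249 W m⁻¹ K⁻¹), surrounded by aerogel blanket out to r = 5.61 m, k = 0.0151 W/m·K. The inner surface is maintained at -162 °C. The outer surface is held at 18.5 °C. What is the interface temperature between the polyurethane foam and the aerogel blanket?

Treat each layer as a resistance in series:
  R_cast iron = (1/4.31 − 1/4.33)/(4πk) = 0.001072/(4π·47.3) = 1.803×10^-6 K/W
  R_phenolic foam = (1/4.33 − 1/4.64)/(4πk) = 0.01543/(4π·0.0249) = 0.04931 K/W
  R_polyurethane foam = (1/4.64 − 1/4.90)/(4πk) = 0.01144/(4π·0.0249) = 0.03655 K/W
  R_aerogel blanket = (1/4.90 − 1/5.61)/(4πk) = 0.02583/(4π·0.0151) = 0.1361 K/W
ΣR = 1.803×10^-6 + 0.04931 + 0.03655 + 0.1361 = 0.2220 K/W
Q = ΔT/ΣR = (-162 °C − 18.5 °C)/0.2220 = -813.1 W
From the inner boundary to the polyurethane foam/aerogel blanket interface, ΣR_partial = 0.08586 K/W.
T_interface = T_in − Q·ΣR_partial = -162 °C − (-813.1)(0.08586) = -92.2 °C

T = -92.2 °C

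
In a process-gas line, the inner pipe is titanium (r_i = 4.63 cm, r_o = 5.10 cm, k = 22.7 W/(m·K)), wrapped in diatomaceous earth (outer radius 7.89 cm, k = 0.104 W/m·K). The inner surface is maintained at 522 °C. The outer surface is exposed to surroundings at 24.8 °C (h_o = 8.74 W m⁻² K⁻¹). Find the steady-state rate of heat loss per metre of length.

Resistance network (inner→outer):
  R'_titanium = ln(0.0510/0.0463)/(2πk) = 0.09668/(2π·22.7) = 6.779×10^-4 m·K/W
  R'_diatomaceous earth = ln(0.0789/0.0510)/(2πk) = 0.4364/(2π·0.104) = 0.6678 m·K/W
  R'_conv,out = 1/(2πr h) = 1/(2π·0.0789·8.74) = 0.2308 m·K/W
ΣR = 6.779×10^-4 + 0.6678 + 0.2308 = 0.8993 m·K/W
Q' = ΔT/ΣR = (522 °C − 24.8 °C)/0.8993 = 553 W/m

Q' = 553 W/m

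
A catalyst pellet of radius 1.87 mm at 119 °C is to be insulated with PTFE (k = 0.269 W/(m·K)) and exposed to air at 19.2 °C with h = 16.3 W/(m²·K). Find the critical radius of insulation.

r_cr = 3.30 cm

For a sphere, r_cr = 2k_ins/h = 2·0.269/16.3 = 0.0330 m = 3.30 cm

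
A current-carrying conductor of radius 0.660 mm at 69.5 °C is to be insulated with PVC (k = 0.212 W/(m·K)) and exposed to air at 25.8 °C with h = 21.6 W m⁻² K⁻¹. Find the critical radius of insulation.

r_cr = 0.981 cm

For a cylinder, r_cr = k_ins/h = 0.212/21.6 = 0.00981 m = 0.981 cm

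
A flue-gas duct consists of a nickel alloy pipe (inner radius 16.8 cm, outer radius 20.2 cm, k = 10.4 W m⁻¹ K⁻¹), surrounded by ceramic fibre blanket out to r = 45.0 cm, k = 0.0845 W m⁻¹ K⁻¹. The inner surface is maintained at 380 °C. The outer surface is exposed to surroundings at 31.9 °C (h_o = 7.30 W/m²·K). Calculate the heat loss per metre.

Treat each layer as a resistance in series:
  R'_nickel alloy = ln(0.202/0.168)/(2πk) = 0.1843/(2π·10.4) = 0.002820 m·K/W
  R'_ceramic fibre blanket = ln(0.450/0.202)/(2πk) = 0.8010/(2π·0.0845) = 1.509 m·K/W
  R'_conv,out = 1/(2πr h) = 1/(2π·0.450·7.30) = 0.04845 m·K/W
ΣR = 0.002820 + 1.509 + 0.04845 = 1.560 m·K/W
Q' = ΔT/ΣR = (380 °C − 31.9 °C)/1.560 = 223 W/m

Q' = 223 W/m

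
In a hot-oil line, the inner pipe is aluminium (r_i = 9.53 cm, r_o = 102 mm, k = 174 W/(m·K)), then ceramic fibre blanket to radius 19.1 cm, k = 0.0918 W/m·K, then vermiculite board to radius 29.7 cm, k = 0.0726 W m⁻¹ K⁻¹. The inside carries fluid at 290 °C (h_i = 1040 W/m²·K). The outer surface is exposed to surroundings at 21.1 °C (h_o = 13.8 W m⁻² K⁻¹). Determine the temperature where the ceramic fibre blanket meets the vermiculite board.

T = 150 °C

Resistance network (inner→outer):
  R'_conv,in = 1/(2πr h) = 1/(2π·0.0953·1040) = 0.001606 m·K/W
  R'_aluminium = ln(0.102/0.0953)/(2πk) = 0.06794/(2π·174) = 6.215×10^-5 m·K/W
  R'_ceramic fibre blanket = ln(0.191/0.102)/(2πk) = 0.6273/(2π·0.0918) = 1.088 m·K/W
  R'_vermiculite board = ln(0.297/0.191)/(2πk) = 0.4415/(2π·0.0726) = 0.9678 m·K/W
  R'_conv,out = 1/(2πr h) = 1/(2π·0.297·13.8) = 0.03883 m·K/W
ΣR = 0.001606 + 6.215×10^-5 + 1.088 + 0.9678 + 0.03883 = 2.096 m·K/W
Q' = ΔT/ΣR = (290 °C − 21.1 °C)/2.096 = 128.3 W/m
From the inner boundary to the ceramic fibre blanket/vermiculite board interface, ΣR_partial = 1.090 m·K/W.
T_interface = T_in − Q'·ΣR_partial = 290 °C − (128.3)(1.090) = 150 °C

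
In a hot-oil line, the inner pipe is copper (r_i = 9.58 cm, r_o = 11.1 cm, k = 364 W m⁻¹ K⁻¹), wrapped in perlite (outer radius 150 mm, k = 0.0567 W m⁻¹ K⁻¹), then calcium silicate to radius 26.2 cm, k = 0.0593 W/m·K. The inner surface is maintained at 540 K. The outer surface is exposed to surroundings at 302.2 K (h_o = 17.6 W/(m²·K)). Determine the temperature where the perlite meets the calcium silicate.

T = 455 K

Resistance network (inner→outer):
  R'_copper = ln(0.111/0.0958)/(2πk) = 0.1473/(2π·364) = 6.439×10^-5 m·K/W
  R'_perlite = ln(0.150/0.111)/(2πk) = 0.3011/(2π·0.0567) = 0.8452 m·K/W
  R'_calcium silicate = ln(0.262/0.150)/(2πk) = 0.5577/(2π·0.0593) = 1.497 m·K/W
  R'_conv,out = 1/(2πr h) = 1/(2π·0.262·17.6) = 0.03451 m·K/W
ΣR = 6.439×10^-5 + 0.8452 + 1.497 + 0.03451 = 2.377 m·K/W
Q' = ΔT/ΣR = (540 K − 302.2 K)/2.377 = 100.0 W/m
From the inner boundary to the perlite/calcium silicate interface, ΣR_partial = 0.8453 m·K/W.
T_interface = T_in − Q'·ΣR_partial = 540 K − (100.0)(0.8453) = 455 K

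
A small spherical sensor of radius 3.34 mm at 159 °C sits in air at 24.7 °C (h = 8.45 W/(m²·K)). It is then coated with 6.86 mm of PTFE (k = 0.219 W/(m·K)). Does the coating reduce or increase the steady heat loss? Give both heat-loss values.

Critical radius for a sphere: r_cr = 2k/h = 0.0518 m = 5.18 cm.
Outer radius after coating: r₂ = 0.00334 + 0.00686 = 0.01020 m.
Since r₁ < r_cr and r₂ ≤ r_cr, the coating moves toward the maximum at r_cr — heat loss rises.
Bare: R = 1/(4πr₁²h) = 844.2 K/W; Q = 134.3/844.2 = 0.159 W.
Coated: R = R_cond + R_conv = 163.7 K/W; Q = 134.3/163.7 = 0.820 W.

increases: 0.159 → 0.820 W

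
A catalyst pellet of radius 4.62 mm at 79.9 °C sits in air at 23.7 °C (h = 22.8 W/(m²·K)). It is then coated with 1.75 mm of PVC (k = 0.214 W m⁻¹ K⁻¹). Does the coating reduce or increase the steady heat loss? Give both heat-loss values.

increases: 0.344 → 0.520 W

Critical radius for a sphere: r_cr = 2k/h = 0.0188 m = 1.88 cm.
Outer radius after coating: r₂ = 0.00462 + 0.00175 = 0.00637 m.
Since r₁ < r_cr and r₂ ≤ r_cr, the coating moves toward the maximum at r_cr — heat loss rises.
Bare: R = 1/(4πr₁²h) = 163.5 K/W; Q = 56.2/163.5 = 0.344 W.
Coated: R = R_cond + R_conv = 108.1 K/W; Q = 56.2/108.1 = 0.520 W.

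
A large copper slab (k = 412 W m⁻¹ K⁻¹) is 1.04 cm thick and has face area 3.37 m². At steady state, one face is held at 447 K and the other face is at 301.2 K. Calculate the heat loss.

Q = kA·ΔT/L = 412 × 3.37 × |447 K − 301.2 K| / 0.0104 = 1.95×10^7 W

Q = 1.95×10^7 W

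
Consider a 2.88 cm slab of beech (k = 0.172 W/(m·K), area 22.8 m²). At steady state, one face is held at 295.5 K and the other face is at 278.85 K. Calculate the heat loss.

Q = 2270 W

Q = kA·ΔT/L = 0.172 × 22.8 × |295.5 K − 278.85 K| / 0.0288 = 2270 W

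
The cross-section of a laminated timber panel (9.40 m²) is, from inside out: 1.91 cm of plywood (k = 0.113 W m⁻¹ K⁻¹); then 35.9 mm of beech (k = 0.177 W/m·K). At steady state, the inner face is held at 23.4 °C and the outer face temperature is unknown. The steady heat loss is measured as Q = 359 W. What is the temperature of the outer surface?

T_out = 9.20 °C

Series resistances:
  R_plywood = L/(kA) = 0.0191/(0.113·9.40) = 0.01798 K/W
  R_beech = L/(kA) = 0.0359/(0.177·9.40) = 0.02158 K/W
ΣR = 0.03956 K/W
ΔT = Q·ΣR = 359 × 0.03956 = 14.20 K
Heat flows outward, so T_out = T_in − ΔT = 23.4 − 14.20 = 9.20 °C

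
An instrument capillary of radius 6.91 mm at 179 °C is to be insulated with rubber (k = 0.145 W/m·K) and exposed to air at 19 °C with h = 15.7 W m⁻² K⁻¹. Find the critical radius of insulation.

r_cr = 0.924 cm

For a cylinder, r_cr = k_ins/h = 0.145/15.7 = 0.00924 m = 0.924 cm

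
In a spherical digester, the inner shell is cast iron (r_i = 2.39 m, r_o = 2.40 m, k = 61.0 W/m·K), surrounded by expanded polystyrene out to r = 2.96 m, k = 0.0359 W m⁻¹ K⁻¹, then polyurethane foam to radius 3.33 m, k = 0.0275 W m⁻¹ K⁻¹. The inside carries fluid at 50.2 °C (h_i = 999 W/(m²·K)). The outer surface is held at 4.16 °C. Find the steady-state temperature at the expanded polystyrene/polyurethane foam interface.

T = 21.8 °C

Resistance network (inner→outer):
  R_conv,in = 1/(4πr²h) = 1/(4π·2.39²·999) = 1.395×10^-5 K/W
  R_cast iron = (1/2.39 − 1/2.40)/(4πk) = 0.001743/(4π·61.0) = 2.274×10^-6 K/W
  R_expanded polystyrene = (1/2.40 − 1/2.96)/(4πk) = 0.07883/(4π·0.0359) = 0.1747 K/W
  R_polyurethane foam = (1/2.96 − 1/3.33)/(4πk) = 0.03754/(4π·0.0275) = 0.1086 K/W
ΣR = 1.395×10^-5 + 2.274×10^-6 + 0.1747 + 0.1086 = 0.2833 K/W
Q = ΔT/ΣR = (50.2 °C − 4.16 °C)/0.2833 = 162.5 W
From the inner boundary to the expanded polystyrene/polyurethane foam interface, ΣR_partial = 0.1747 K/W.
T_interface = T_in − Q·ΣR_partial = 50.2 °C − (162.5)(0.1747) = 21.8 °C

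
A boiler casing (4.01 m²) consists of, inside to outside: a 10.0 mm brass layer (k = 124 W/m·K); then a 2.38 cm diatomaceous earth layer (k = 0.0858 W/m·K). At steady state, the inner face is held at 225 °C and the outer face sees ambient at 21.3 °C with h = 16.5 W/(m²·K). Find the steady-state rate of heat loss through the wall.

Resistance network (inner→outer):
  R_brass = L/(kA) = 0.0100/(124·4.01) = 2.011×10^-5 K/W
  R_diatomaceous earth = L/(kA) = 0.0238/(0.0858·4.01) = 0.06917 K/W
  R_conv,out = 1/(hA) = 1/(16.5·4.01) = 0.01511 K/W
ΣR = 2.011×10^-5 + 0.06917 + 0.01511 = 0.08430 K/W
Q = ΔT/ΣR = (225 °C − 21.3 °C)/0.08430 = 2420 W

Q = 2420 W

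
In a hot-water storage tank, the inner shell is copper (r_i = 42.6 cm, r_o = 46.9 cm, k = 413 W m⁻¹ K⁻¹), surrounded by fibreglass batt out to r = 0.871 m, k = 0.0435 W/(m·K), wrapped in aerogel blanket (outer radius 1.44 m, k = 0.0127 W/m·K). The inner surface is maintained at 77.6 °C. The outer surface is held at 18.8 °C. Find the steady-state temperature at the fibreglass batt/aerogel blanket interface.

T = 54.8 °C

Series thermal resistances, inner to outer:
  R_copper = (1/0.426 − 1/0.469)/(4πk) = 0.2152/(4π·413) = 4.147×10^-5 K/W
  R_fibreglass batt = (1/0.469 − 1/0.871)/(4πk) = 0.9841/(4π·0.0435) = 1.800 K/W
  R_aerogel blanket = (1/0.871 − 1/1.44)/(4πk) = 0.4537/(4π·0.0127) = 2.843 K/W
ΣR = 4.147×10^-5 + 1.800 + 2.843 = 4.643 K/W
Q = ΔT/ΣR = (77.6 °C − 18.8 °C)/4.643 = 12.66 W
From the inner boundary to the fibreglass batt/aerogel blanket interface, ΣR_partial = 1.800 K/W.
T_interface = T_in − Q·ΣR_partial = 77.6 °C − (12.66)(1.800) = 54.8 °C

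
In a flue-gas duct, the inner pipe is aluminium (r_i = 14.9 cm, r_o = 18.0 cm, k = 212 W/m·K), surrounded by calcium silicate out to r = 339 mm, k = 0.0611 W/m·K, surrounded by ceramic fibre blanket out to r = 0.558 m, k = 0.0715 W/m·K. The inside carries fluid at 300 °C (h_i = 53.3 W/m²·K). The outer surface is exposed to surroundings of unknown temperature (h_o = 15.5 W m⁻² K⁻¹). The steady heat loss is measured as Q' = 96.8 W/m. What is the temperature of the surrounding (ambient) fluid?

Sum the resistances:
  R'_conv,in = 1/(2πr h) = 1/(2π·0.149·53.3) = 0.02004 m·K/W
  R'_aluminium = ln(0.180/0.149)/(2πk) = 0.1890/(2π·212) = 1.419×10^-4 m·K/W
  R'_calcium silicate = ln(0.339/0.180)/(2πk) = 0.6330/(2π·0.0611) = 1.649 m·K/W
  R'_ceramic fibre blanket = ln(0.558/0.339)/(2πk) = 0.4984/(2π·0.0715) = 1.109 m·K/W
  R'_conv,out = 1/(2πr h) = 1/(2π·0.558·15.5) = 0.01840 m·K/W
ΣR = 2.797 m·K/W
ΔT = Q'·ΣR = 96.8 × 2.797 = 270.7 K
Heat flows outward, so T_out = T_in − ΔT = 300 − 270.7 = 29.3 °C

T_out = 29.3 °C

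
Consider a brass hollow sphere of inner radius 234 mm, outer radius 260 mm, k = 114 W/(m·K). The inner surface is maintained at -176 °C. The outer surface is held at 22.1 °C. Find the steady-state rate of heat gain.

Q = 4πk·ΔT/(1/r₁ − 1/r₂) = 4π × 114 × 198.1 / (1/0.234 − 1/0.260) = 6.64×10^5 W

Q = 664 kW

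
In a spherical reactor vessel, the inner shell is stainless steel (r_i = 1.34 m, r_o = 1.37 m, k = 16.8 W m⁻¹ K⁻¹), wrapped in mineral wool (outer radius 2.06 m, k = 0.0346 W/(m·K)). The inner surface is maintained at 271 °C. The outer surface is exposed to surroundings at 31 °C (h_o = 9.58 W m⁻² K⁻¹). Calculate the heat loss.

Series thermal resistances, inner to outer:
  R_stainless steel = (1/1.34 − 1/1.37)/(4πk) = 0.01634/(4π·16.8) = 7.741×10^-5 K/W
  R_mineral wool = (1/1.37 − 1/2.06)/(4πk) = 0.2445/(4π·0.0346) = 0.5623 K/W
  R_conv,out = 1/(4πr²h) = 1/(4π·2.06²·9.58) = 0.001957 K/W
ΣR = 7.741×10^-5 + 0.5623 + 0.001957 = 0.5643 K/W
Q = ΔT/ΣR = (271 °C − 31 °C)/0.5643 = 425 W

Q = 425 W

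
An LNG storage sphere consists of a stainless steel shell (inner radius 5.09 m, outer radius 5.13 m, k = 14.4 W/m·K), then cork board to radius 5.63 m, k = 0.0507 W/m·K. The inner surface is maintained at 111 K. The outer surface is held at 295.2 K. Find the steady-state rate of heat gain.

Q = 6.78 kW

Resistance network (inner→outer):
  R_stainless steel = (1/5.09 − 1/5.13)/(4πk) = 0.001532/(4π·14.4) = 8.465×10^-6 K/W
  R_cork board = (1/5.13 − 1/5.63)/(4πk) = 0.01731/(4π·0.0507) = 0.02717 K/W
ΣR = 8.465×10^-6 + 0.02717 = 0.02718 K/W
Q = ΔT/ΣR = (111 K − 295.2 K)/0.02718 = -6780 W
(Negative Q ⇒ heat flows inward; heat gain = 6780 W.)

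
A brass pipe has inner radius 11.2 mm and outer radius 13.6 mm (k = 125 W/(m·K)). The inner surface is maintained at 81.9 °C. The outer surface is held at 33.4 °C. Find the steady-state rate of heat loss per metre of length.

Q' = 2πk·ΔT/ln(r₂/r₁) = 2π × 125 × 48.5 / ln(0.0136/0.0112) = 1.96×10^5 W/m

Q' = 196 kW/m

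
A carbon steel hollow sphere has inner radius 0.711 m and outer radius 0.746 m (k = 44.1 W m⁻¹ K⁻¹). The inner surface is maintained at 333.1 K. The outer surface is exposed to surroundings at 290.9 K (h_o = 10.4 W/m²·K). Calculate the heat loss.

Resistance network (inner→outer):
  R_carbon steel = (1/0.711 − 1/0.746)/(4πk) = 0.06599/(4π·44.1) = 1.191×10^-4 K/W
  R_conv,out = 1/(4πr²h) = 1/(4π·0.746²·10.4) = 0.01375 K/W
ΣR = 1.191×10^-4 + 0.01375 = 0.01387 K/W
Q = ΔT/ΣR = (333.1 K − 290.9 K)/0.01387 = 3040 W

Q = 3.04 kW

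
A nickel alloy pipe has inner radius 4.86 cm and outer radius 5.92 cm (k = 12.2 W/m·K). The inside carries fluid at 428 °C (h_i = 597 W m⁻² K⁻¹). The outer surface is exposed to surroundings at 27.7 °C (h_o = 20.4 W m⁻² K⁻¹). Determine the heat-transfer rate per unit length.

Treat each layer as a resistance in series:
  R'_conv,in = 1/(2πr h) = 1/(2π·0.0486·597) = 0.005485 m·K/W
  R'_nickel alloy = ln(0.0592/0.0486)/(2πk) = 0.1973/(2π·12.2) = 0.002574 m·K/W
  R'_conv,out = 1/(2πr h) = 1/(2π·0.0592·20.4) = 0.1318 m·K/W
ΣR = 0.005485 + 0.002574 + 0.1318 = 0.1399 m·K/W
Q' = ΔT/ΣR = (428 °C − 27.7 °C)/0.1399 = 2860 W/m

Q' = 2860 W/m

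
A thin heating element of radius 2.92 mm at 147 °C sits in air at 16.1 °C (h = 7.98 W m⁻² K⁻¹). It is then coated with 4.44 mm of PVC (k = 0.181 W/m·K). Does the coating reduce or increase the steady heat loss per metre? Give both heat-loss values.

increases: 19.2 → 37.2 W/m

Critical radius for a cylinder: r_cr = k/h = 0.0227 m = 2.27 cm.
Outer radius after coating: r₂ = 0.00292 + 0.00444 = 0.00736 m.
Since r₁ < r_cr and r₂ ≤ r_cr, the coating moves toward the maximum at r_cr — heat loss rises.
Bare: R = 1/(2πr₁h) = 6.830 m·K/W; Q = 130.9/6.830 = 19.2 W/m.
Coated: R = R_cond + R_conv = 3.523 m·K/W; Q = 130.9/3.523 = 37.2 W/m.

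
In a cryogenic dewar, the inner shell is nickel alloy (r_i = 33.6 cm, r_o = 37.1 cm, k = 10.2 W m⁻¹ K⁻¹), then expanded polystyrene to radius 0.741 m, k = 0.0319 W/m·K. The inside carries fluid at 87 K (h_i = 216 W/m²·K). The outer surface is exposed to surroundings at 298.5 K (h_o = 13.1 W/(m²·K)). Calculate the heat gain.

Resistance network (inner→outer):
  R_conv,in = 1/(4πr²h) = 1/(4π·0.336²·216) = 0.003263 K/W
  R_nickel alloy = (1/0.336 − 1/0.371)/(4πk) = 0.2808/(4π·10.2) = 0.002191 K/W
  R_expanded polystyrene = (1/0.371 − 1/0.741)/(4πk) = 1.346/(4π·0.0319) = 3.357 K/W
  R_conv,out = 1/(4πr²h) = 1/(4π·0.741²·13.1) = 0.01106 K/W
ΣR = 0.003263 + 0.002191 + 3.357 + 0.01106 = 3.374 K/W
Q = ΔT/ΣR = (87 K − 298.5 K)/3.374 = -62.7 W
(Negative Q ⇒ heat flows inward; heat gain = 62.7 W.)

Q = 62.7 W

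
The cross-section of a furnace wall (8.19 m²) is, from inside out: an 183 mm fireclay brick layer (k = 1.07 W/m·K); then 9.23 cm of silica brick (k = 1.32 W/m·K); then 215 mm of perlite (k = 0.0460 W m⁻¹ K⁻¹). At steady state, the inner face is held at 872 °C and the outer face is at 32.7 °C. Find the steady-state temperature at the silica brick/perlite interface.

Series thermal resistances, inner to outer:
  R_fireclay brick = L/(kA) = 0.183/(1.07·8.19) = 0.02088 K/W
  R_silica brick = L/(kA) = 0.0923/(1.32·8.19) = 0.008538 K/W
  R_perlite = L/(kA) = 0.215/(0.0460·8.19) = 0.5707 K/W
ΣR = 0.02088 + 0.008538 + 0.5707 = 0.6001 K/W
Q = ΔT/ΣR = (872 °C − 32.7 °C)/0.6001 = 1399 W
From the inner boundary to the silica brick/perlite interface, ΣR_partial = 0.02942 K/W.
T_interface = T_in − Q·ΣR_partial = 872 °C − (1399)(0.02942) = 831 °C

T = 831 °C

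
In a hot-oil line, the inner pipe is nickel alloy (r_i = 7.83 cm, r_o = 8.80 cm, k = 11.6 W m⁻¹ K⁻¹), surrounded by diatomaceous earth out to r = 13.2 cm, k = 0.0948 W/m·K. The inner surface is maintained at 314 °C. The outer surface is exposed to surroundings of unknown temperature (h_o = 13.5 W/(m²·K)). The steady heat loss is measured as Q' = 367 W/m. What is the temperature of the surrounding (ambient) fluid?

T_out = 30.8 °C

Sum the resistances:
  R'_nickel alloy = ln(0.0880/0.0783)/(2πk) = 0.1168/(2π·11.6) = 0.001602 m·K/W
  R'_diatomaceous earth = ln(0.132/0.0880)/(2πk) = 0.4055/(2π·0.0948) = 0.6807 m·K/W
  R'_conv,out = 1/(2πr h) = 1/(2π·0.132·13.5) = 0.08931 m·K/W
ΣR = 0.7716 m·K/W
ΔT = Q'·ΣR = 367 × 0.7716 = 283.2 K
Heat flows outward, so T_out = T_in − ΔT = 314 − 283.2 = 30.8 °C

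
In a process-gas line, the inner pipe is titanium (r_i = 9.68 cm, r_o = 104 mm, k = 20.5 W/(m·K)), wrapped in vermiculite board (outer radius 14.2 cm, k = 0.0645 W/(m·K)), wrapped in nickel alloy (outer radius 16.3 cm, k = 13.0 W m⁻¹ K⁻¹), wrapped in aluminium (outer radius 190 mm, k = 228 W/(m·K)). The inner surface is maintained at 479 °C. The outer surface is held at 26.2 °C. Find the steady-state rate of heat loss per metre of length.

Q' = 587 W/m

Resistance network (inner→outer):
  R'_titanium = ln(0.104/0.0968)/(2πk) = 0.07174/(2π·20.5) = 5.570×10^-4 m·K/W
  R'_vermiculite board = ln(0.142/0.104)/(2πk) = 0.3114/(2π·0.0645) = 0.7685 m·K/W
  R'_nickel alloy = ln(0.163/0.142)/(2πk) = 0.1379/(2π·13.0) = 0.001689 m·K/W
  R'_aluminium = ln(0.190/0.163)/(2πk) = 0.1533/(2π·228) = 1.070×10^-4 m·K/W
ΣR = 5.570×10^-4 + 0.7685 + 0.001689 + 1.070×10^-4 = 0.7709 m·K/W
Q' = ΔT/ΣR = (479 °C − 26.2 °C)/0.7709 = 587 W/m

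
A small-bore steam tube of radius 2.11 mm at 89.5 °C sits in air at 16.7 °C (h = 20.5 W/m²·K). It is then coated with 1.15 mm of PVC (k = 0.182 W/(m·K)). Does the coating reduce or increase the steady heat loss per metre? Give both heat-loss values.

Critical radius for a cylinder: r_cr = k/h = 0.00888 m = 0.888 cm.
Outer radius after coating: r₂ = 0.00211 + 0.00115 = 0.00326 m.
Since r₁ < r_cr and r₂ ≤ r_cr, the coating moves toward the maximum at r_cr — heat loss rises.
Bare: R = 1/(2πr₁h) = 3.679 m·K/W; Q = 72.8/3.679 = 19.8 W/m.
Coated: R = R_cond + R_conv = 2.762 m·K/W; Q = 72.8/2.762 = 26.4 W/m.

increases: 19.8 → 26.4 W/m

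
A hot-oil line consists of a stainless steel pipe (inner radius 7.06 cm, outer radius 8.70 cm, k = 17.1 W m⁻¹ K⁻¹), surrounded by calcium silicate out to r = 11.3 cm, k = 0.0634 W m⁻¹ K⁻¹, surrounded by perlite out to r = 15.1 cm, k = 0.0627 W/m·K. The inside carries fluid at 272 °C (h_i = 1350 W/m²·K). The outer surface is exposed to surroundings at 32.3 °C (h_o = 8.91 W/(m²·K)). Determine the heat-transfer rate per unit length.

Q' = 158 W/m

Series thermal resistances, inner to outer:
  R'_conv,in = 1/(2πr h) = 1/(2π·0.0706·1350) = 0.001670 m·K/W
  R'_stainless steel = ln(0.0870/0.0706)/(2πk) = 0.2089/(2π·17.1) = 0.001944 m·K/W
  R'_calcium silicate = ln(0.113/0.0870)/(2πk) = 0.2615/(2π·0.0634) = 0.6564 m·K/W
  R'_perlite = ln(0.151/0.113)/(2πk) = 0.2899/(2π·0.0627) = 0.7358 m·K/W
  R'_conv,out = 1/(2πr h) = 1/(2π·0.151·8.91) = 0.1183 m·K/W
ΣR = 0.001670 + 0.001944 + 0.6564 + 0.7358 + 0.1183 = 1.514 m·K/W
Q' = ΔT/ΣR = (272 °C − 32.3 °C)/1.514 = 158 W/m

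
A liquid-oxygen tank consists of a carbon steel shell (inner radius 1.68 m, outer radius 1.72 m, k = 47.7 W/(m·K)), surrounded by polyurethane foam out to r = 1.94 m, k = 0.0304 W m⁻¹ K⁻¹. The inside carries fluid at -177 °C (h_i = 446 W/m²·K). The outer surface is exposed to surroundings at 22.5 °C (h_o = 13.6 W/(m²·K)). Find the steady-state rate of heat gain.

Treat each layer as a resistance in series:
  R_conv,in = 1/(4πr²h) = 1/(4π·1.68²·446) = 6.322×10^-5 K/W
  R_carbon steel = (1/1.68 − 1/1.72)/(4πk) = 0.01384/(4π·47.7) = 2.309×10^-5 K/W
  R_polyurethane foam = (1/1.72 − 1/1.94)/(4πk) = 0.06593/(4π·0.0304) = 0.1726 K/W
  R_conv,out = 1/(4πr²h) = 1/(4π·1.94²·13.6) = 0.001555 K/W
ΣR = 6.322×10^-5 + 2.309×10^-5 + 0.1726 + 0.001555 = 0.1742 K/W
Q = ΔT/ΣR = (-177 °C − 22.5 °C)/0.1742 = -1150 W
(Negative Q ⇒ heat flows inward; heat gain = 1150 W.)

Q = 1150 W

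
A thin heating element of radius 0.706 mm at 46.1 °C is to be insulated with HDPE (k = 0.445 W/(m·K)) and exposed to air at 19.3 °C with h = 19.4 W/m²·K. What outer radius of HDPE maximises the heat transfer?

For a cylinder, r_cr = k_ins/h = 0.445/19.4 = 0.0229 m = 2.29 cm

r_cr = 2.29 cm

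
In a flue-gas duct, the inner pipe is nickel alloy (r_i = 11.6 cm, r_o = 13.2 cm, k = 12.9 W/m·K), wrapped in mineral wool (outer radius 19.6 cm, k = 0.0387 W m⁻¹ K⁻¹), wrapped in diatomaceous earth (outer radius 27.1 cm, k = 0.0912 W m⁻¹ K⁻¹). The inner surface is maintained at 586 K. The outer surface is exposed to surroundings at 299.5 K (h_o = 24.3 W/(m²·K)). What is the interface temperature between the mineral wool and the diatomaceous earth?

Series thermal resistances, inner to outer:
  R'_nickel alloy = ln(0.132/0.116)/(2πk) = 0.1292/(2π·12.9) = 0.001594 m·K/W
  R'_mineral wool = ln(0.196/0.132)/(2πk) = 0.3953/(2π·0.0387) = 1.626 m·K/W
  R'_diatomaceous earth = ln(0.271/0.196)/(2πk) = 0.3240/(2π·0.0912) = 0.5654 m·K/W
  R'_conv,out = 1/(2πr h) = 1/(2π·0.271·24.3) = 0.02417 m·K/W
ΣR = 0.001594 + 1.626 + 0.5654 + 0.02417 = 2.217 m·K/W
Q' = ΔT/ΣR = (586 K − 299.5 K)/2.217 = 129.2 W/m
From the inner boundary to the mineral wool/diatomaceous earth interface, ΣR_partial = 1.628 m·K/W.
T_interface = T_in − Q'·ΣR_partial = 586 K − (129.2)(1.628) = 376 K

T = 376 K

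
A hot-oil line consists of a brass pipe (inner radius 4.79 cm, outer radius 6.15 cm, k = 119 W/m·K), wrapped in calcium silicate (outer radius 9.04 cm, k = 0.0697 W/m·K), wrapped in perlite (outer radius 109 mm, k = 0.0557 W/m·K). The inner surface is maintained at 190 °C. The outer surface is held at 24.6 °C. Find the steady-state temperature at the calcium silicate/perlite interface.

Resistance network (inner→outer):
  R'_brass = ln(0.0615/0.0479)/(2πk) = 0.2499/(2π·119) = 3.343×10^-4 m·K/W
  R'_calcium silicate = ln(0.0904/0.0615)/(2πk) = 0.3852/(2π·0.0697) = 0.8796 m·K/W
  R'_perlite = ln(0.109/0.0904)/(2πk) = 0.1871/(2π·0.0557) = 0.5346 m·K/W
ΣR = 3.343×10^-4 + 0.8796 + 0.5346 = 1.415 m·K/W
Q' = ΔT/ΣR = (190 °C − 24.6 °C)/1.415 = 116.9 W/m
From the inner boundary to the calcium silicate/perlite interface, ΣR_partial = 0.8799 m·K/W.
T_interface = T_in − Q'·ΣR_partial = 190 °C − (116.9)(0.8799) = 87.1 °C

T = 87.1 °C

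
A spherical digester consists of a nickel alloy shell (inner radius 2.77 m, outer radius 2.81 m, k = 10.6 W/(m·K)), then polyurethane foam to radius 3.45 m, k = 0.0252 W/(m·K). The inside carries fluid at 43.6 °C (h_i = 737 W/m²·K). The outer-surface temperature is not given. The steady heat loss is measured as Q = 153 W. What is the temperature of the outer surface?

Sum the resistances:
  R_conv,in = 1/(4πr²h) = 1/(4π·2.77²·737) = 1.407×10^-5 K/W
  R_nickel alloy = (1/2.77 − 1/2.81)/(4πk) = 0.005139/(4π·10.6) = 3.858×10^-5 K/W
  R_polyurethane foam = (1/2.81 − 1/3.45)/(4πk) = 0.06602/(4π·0.0252) = 0.2085 K/W
ΣR = 0.2085 K/W
ΔT = Q·ΣR = 153 × 0.2085 = 31.90 K
Heat flows outward, so T_out = T_in − ΔT = 43.6 − 31.90 = 11.7 °C

T_out = 11.7 °C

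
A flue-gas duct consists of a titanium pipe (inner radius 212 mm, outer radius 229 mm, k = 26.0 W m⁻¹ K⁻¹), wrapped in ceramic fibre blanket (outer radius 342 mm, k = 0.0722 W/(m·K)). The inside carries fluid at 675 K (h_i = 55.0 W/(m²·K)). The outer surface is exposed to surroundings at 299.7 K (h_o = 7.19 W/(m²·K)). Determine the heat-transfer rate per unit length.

Q' = 390 W/m

Treat each layer as a resistance in series:
  R'_conv,in = 1/(2πr h) = 1/(2π·0.212·55.0) = 0.01365 m·K/W
  R'_titanium = ln(0.229/0.212)/(2πk) = 0.07714/(2π·26.0) = 4.722×10^-4 m·K/W
  R'_ceramic fibre blanket = ln(0.342/0.229)/(2πk) = 0.4011/(2π·0.0722) = 0.8841 m·K/W
  R'_conv,out = 1/(2πr h) = 1/(2π·0.342·7.19) = 0.06472 m·K/W
ΣR = 0.01365 + 4.722×10^-4 + 0.8841 + 0.06472 = 0.9629 m·K/W
Q' = ΔT/ΣR = (675 K − 299.7 K)/0.9629 = 390 W/m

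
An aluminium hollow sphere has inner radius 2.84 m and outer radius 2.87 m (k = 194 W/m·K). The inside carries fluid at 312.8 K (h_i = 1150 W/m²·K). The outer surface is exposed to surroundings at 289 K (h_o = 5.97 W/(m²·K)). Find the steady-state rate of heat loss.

Series thermal resistances, inner to outer:
  R_conv,in = 1/(4πr²h) = 1/(4π·2.84²·1150) = 8.579×10^-6 K/W
  R_aluminium = (1/2.84 − 1/2.87)/(4πk) = 0.003681/(4π·194) = 1.510×10^-6 K/W
  R_conv,out = 1/(4πr²h) = 1/(4π·2.87²·5.97) = 0.001618 K/W
ΣR = 8.579×10^-6 + 1.510×10^-6 + 0.001618 = 0.001628 K/W
Q = ΔT/ΣR = (312.8 K − 289 K)/0.001628 = 14600 W

Q = 14600 W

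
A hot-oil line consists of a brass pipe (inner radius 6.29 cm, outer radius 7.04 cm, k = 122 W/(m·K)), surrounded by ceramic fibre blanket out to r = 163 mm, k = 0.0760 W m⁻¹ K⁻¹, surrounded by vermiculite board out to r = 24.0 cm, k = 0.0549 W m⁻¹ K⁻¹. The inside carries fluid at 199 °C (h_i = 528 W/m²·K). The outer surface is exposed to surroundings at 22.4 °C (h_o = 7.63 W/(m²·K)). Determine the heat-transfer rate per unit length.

Series thermal resistances, inner to outer:
  R'_conv,in = 1/(2πr h) = 1/(2π·0.0629·528) = 0.004792 m·K/W
  R'_brass = ln(0.0704/0.0629)/(2πk) = 0.1126/(2π·122) = 1.470×10^-4 m·K/W
  R'_ceramic fibre blanket = ln(0.163/0.0704)/(2πk) = 0.8396/(2π·0.0760) = 1.758 m·K/W
  R'_vermiculite board = ln(0.240/0.163)/(2πk) = 0.3869/(2π·0.0549) = 1.122 m·K/W
  R'_conv,out = 1/(2πr h) = 1/(2π·0.240·7.63) = 0.08691 m·K/W
ΣR = 0.004792 + 1.470×10^-4 + 1.758 + 1.122 + 0.08691 = 2.972 m·K/W
Q' = ΔT/ΣR = (199 °C − 22.4 °C)/2.972 = 59.4 W/m

Q' = 59.4 W/m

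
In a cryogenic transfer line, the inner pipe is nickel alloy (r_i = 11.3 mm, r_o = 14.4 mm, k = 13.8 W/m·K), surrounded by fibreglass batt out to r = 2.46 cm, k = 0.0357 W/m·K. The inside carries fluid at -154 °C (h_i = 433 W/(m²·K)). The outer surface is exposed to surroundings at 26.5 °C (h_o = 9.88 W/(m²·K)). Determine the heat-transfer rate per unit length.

Q' = 58.7 W/m

Treat each layer as a resistance in series:
  R'_conv,in = 1/(2πr h) = 1/(2π·0.0113·433) = 0.03253 m·K/W
  R'_nickel alloy = ln(0.0144/0.0113)/(2πk) = 0.2424/(2π·13.8) = 0.002796 m·K/W
  R'_fibreglass batt = ln(0.0246/0.0144)/(2πk) = 0.5355/(2π·0.0357) = 2.387 m·K/W
  R'_conv,out = 1/(2πr h) = 1/(2π·0.0246·9.88) = 0.6548 m·K/W
ΣR = 0.03253 + 0.002796 + 2.387 + 0.6548 = 3.077 m·K/W
Q' = ΔT/ΣR = (-154 °C − 26.5 °C)/3.077 = -58.7 W/m
(Negative Q' ⇒ heat flows inward; heat gain = 58.7 W/m.)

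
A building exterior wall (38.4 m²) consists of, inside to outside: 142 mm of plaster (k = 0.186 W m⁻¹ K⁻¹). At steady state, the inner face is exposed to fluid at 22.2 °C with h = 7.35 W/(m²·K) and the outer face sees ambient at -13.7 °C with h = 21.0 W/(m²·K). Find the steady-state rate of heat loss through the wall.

Series thermal resistances, inner to outer:
  R_conv,in = 1/(hA) = 1/(7.35·38.4) = 0.003543 K/W
  R_plaster = L/(kA) = 0.142/(0.186·38.4) = 0.01988 K/W
  R_conv,out = 1/(hA) = 1/(21.0·38.4) = 0.001240 K/W
ΣR = 0.003543 + 0.01988 + 0.001240 = 0.02466 K/W
Q = ΔT/ΣR = (22.2 °C − -13.7 °C)/0.02466 = 1460 W

Q = 1460 W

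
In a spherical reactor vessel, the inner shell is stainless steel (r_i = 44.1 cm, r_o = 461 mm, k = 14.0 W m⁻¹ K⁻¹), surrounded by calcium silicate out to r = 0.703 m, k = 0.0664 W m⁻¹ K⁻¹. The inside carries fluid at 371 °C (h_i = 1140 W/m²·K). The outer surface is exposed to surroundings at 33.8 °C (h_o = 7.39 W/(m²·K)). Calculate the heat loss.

Q = 367 W

Series thermal resistances, inner to outer:
  R_conv,in = 1/(4πr²h) = 1/(4π·0.441²·1140) = 3.589×10^-4 K/W
  R_stainless steel = (1/0.441 − 1/0.461)/(4πk) = 0.09838/(4π·14.0) = 5.592×10^-4 K/W
  R_calcium silicate = (1/0.461 − 1/0.703)/(4πk) = 0.7467/(4π·0.0664) = 0.8949 K/W
  R_conv,out = 1/(4πr²h) = 1/(4π·0.703²·7.39) = 0.02179 K/W
ΣR = 3.589×10^-4 + 5.592×10^-4 + 0.8949 + 0.02179 = 0.9176 K/W
Q = ΔT/ΣR = (371 °C − 33.8 °C)/0.9176 = 367 W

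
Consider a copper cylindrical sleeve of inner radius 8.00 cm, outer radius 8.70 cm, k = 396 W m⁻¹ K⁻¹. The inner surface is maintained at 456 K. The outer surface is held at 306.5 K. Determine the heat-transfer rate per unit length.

Q' = 2πk·ΔT/ln(r₂/r₁) = 2π × 396 × 149.5 / ln(0.0870/0.0800) = 4.43×10^6 W/m

Q' = 4430 kW/m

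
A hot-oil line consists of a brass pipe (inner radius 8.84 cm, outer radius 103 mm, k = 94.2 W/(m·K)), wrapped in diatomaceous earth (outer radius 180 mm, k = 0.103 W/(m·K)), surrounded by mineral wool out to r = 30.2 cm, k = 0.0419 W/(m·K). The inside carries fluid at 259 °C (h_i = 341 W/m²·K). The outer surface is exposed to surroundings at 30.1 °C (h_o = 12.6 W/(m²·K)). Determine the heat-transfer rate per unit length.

Series thermal resistances, inner to outer:
  R'_conv,in = 1/(2πr h) = 1/(2π·0.0884·341) = 0.005280 m·K/W
  R'_brass = ln(0.103/0.0884)/(2πk) = 0.1529/(2π·94.2) = 2.583×10^-4 m·K/W
  R'_diatomaceous earth = ln(0.180/0.103)/(2πk) = 0.5582/(2π·0.103) = 0.8626 m·K/W
  R'_mineral wool = ln(0.302/0.180)/(2πk) = 0.5175/(2π·0.0419) = 1.966 m·K/W
  R'_conv,out = 1/(2πr h) = 1/(2π·0.302·12.6) = 0.04183 m·K/W
ΣR = 0.005280 + 2.583×10^-4 + 0.8626 + 1.966 + 0.04183 = 2.876 m·K/W
Q' = ΔT/ΣR = (259 °C − 30.1 °C)/2.876 = 79.6 W/m

Q' = 79.6 W/m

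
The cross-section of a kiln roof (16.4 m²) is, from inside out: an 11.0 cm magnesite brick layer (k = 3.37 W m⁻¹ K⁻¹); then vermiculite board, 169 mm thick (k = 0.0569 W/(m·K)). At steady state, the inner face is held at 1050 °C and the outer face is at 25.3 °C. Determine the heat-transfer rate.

Series thermal resistances, inner to outer:
  R_magnesite brick = L/(kA) = 0.110/(3.37·16.4) = 0.001990 K/W
  R_vermiculite board = L/(kA) = 0.169/(0.0569·16.4) = 0.1811 K/W
ΣR = 0.001990 + 0.1811 = 0.1831 K/W
Q = ΔT/ΣR = (1050 °C − 25.3 °C)/0.1831 = 5600 W

Q = 5.60 kW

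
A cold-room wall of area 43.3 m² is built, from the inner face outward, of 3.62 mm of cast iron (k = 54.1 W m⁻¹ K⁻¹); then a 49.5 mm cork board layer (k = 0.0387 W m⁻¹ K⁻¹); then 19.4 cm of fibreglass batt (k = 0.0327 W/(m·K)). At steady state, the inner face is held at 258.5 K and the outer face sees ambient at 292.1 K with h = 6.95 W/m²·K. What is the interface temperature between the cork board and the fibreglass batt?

Resistance network (inner→outer):
  R_cast iron = L/(kA) = 0.00362/(54.1·43.3) = 1.545×10^-6 K/W
  R_cork board = L/(kA) = 0.0495/(0.0387·43.3) = 0.02954 K/W
  R_fibreglass batt = L/(kA) = 0.194/(0.0327·43.3) = 0.1370 K/W
  R_conv,out = 1/(hA) = 1/(6.95·43.3) = 0.003323 K/W
ΣR = 1.545×10^-6 + 0.02954 + 0.1370 + 0.003323 = 0.1699 K/W
Q = ΔT/ΣR = (258.5 K − 292.1 K)/0.1699 = -197.8 W
From the inner boundary to the cork board/fibreglass batt interface, ΣR_partial = 0.02954 K/W.
T_interface = T_in − Q·ΣR_partial = 258.5 K − (-197.8)(0.02954) = 264.34 K

T = 264.34 K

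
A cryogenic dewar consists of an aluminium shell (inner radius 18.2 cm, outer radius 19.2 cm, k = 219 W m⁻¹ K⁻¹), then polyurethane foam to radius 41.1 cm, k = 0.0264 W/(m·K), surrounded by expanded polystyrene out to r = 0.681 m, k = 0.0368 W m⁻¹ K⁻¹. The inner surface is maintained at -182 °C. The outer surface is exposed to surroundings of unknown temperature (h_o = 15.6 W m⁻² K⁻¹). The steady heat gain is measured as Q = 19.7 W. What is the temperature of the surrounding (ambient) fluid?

Series resistances:
  R_aluminium = (1/0.182 − 1/0.192)/(4πk) = 0.2862/(4π·219) = 1.040×10^-4 K/W
  R_polyurethane foam = (1/0.192 − 1/0.411)/(4πk) = 2.775/(4π·0.0264) = 8.365 K/W
  R_expanded polystyrene = (1/0.411 − 1/0.681)/(4πk) = 0.9647/(4π·0.0368) = 2.086 K/W
  R_conv,out = 1/(4πr²h) = 1/(4π·0.681²·15.6) = 0.01100 K/W
ΣR = 10.46 K/W
ΔT = Q·ΣR = 19.7 × 10.46 = 206.1 K
Heat flows inward, so T_out = T_in + ΔT = -182 + 206.1 = 24.1 °C

T_out = 24.1 °C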